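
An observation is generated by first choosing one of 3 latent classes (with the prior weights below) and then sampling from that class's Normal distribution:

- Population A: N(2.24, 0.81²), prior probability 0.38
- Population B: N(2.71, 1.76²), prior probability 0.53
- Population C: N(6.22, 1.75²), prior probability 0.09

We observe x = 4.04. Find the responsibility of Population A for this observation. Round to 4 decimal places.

Apply Bayes' rule: the posterior for each component is proportional to its prior times its likelihood at x.
Normal densities:
  f_A = (1/(0.81·√(2π)))·exp(−(4.04−2.24)²/(2·0.81²)) = 0.492521·exp(-2.46914) = 0.0416959
  f_B = (1/(1.76·√(2π)))·exp(−(4.04−2.71)²/(2·1.76²)) = 0.226672·exp(-0.28553) = 0.17037
  f_C = (1/(1.75·√(2π)))·exp(−(4.04−6.22)²/(2·1.75²)) = 0.227967·exp(-0.77590) = 0.104931
Weight by the priors:
  π_A·f_A = 0.38 × 0.0416959 = 0.0158444
  π_B·f_B = 0.53 × 0.17037 = 0.0902964
  π_C·f_C = 0.09 × 0.104931 = 0.00944375
Denominator: 0.0158444 + 0.0902964 + 0.00944375 = 0.115585
Responsibility of Population A: 0.0158444 / 0.115585 ≈ 0.1371

0.1371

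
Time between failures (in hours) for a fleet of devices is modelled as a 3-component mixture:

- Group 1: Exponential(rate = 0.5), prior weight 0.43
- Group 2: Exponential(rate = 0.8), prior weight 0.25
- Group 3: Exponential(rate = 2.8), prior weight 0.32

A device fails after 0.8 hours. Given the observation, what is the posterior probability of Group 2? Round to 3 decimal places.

Apply Bayes' rule: the posterior for each component is proportional to its prior times its likelihood at x.
Component likelihoods at x = 0.8 hours:
  p_1 = 0.33516
  p_2 = 0.421834
  p_3 = 0.298084
Multiply by the mixture weights:
  π_1·p_1 = 0.43 × 0.33516 = 0.144119
  π_2·p_2 = 0.25 × 0.421834 = 0.105458
  π_3·p_3 = 0.32 × 0.298084 = 0.0953868
Sum: 0.144119 + 0.105458 + 0.0953868 = 0.344964
P(Group 2 | 0.8 hours) ≈ 0.306

0.306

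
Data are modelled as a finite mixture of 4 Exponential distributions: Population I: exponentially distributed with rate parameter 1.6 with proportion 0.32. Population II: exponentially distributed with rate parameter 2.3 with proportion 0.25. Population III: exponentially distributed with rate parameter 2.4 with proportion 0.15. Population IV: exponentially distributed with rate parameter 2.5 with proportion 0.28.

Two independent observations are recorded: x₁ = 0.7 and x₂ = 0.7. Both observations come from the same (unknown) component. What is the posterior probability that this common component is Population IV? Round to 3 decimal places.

By Bayes' theorem, P(k | x) = w_k f_k(x) / Σ_j w_j f_j(x).
Since both observations come from the same component, the likelihood for component k is f_k(x₁)·f_k(x₂).
  L_I = [1.6·e^(−1.6·0.7) = 1.6·e^(−1.1200) = 0.522048] × [0.522048] = 0.272534
  L_II = [2.3·e^(−2.3·0.7) = 2.3·e^(−1.6100) = 0.459742] × [0.459742] = 0.211362
  L_III = [2.4·e^(−2.4·0.7) = 2.4·e^(−1.6800) = 0.447298] × [0.447298] = 0.200075
  L_IV = [2.5·e^(−2.5·0.7) = 2.5·e^(−1.7500) = 0.434435] × [0.434435] = 0.188734
Prior × likelihood for each component:
  w_I·L_I = 0.32 × 0.272534 = 0.0872108
  w_II·L_II = 0.25 × 0.211362 = 0.0528406
  w_III·L_III = 0.15 × 0.200075 = 0.0300113
  w_IV·L_IV = 0.28 × 0.188734 = 0.0528454
Normaliser: 0.0872108 + 0.0528406 + 0.0300113 + 0.0528454 = 0.222908
P(Population IV | data) = 0.0528454 / 0.222908 ≈ 0.237

0.237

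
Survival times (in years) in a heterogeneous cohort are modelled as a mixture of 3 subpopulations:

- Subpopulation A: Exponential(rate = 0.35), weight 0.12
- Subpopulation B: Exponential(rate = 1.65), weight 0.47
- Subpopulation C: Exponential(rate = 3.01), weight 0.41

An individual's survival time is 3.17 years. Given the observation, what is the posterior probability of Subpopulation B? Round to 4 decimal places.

By Bayes' theorem, P(k | x) = π_k f_k(x) / Σ_j π_j f_j(x).
Component likelihoods at x = 3.17 years:
  p_A = 0.35·e^(−0.35·3.17) = 0.35·e^(−1.1095) = 0.115403
  p_B = 1.65·e^(−1.65·3.17) = 1.65·e^(−5.2305) = 0.0088289
  p_C = 3.01·e^(−3.01·3.17) = 3.01·e^(−9.5417) = 0.000216102
Unnormalised posteriors:
  π_A·p_A = 0.12 × 0.115403 = 0.0138484
  π_B·p_B = 0.47 × 0.0088289 = 0.00414958
  π_C·p_C = 0.41 × 0.000216102 = 8.86018e-05
Denominator: 0.0138484 + 0.00414958 + 8.86018e-05 = 0.0180866
Responsibility of Subpopulation B: 0.00414958 / 0.0180866 ≈ 0.2294

0.2294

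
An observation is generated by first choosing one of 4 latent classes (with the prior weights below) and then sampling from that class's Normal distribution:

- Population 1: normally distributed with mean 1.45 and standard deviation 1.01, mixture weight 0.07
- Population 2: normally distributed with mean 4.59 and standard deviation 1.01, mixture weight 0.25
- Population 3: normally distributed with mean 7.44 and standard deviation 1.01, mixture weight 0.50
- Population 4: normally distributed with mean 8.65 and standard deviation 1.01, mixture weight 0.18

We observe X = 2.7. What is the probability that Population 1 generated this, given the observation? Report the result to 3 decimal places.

P(component k | x) = π_k·f_k(x) / marginal(x), where marginal(x) = Σ_j π_j·f_j(x).
Normal densities:
  f_1 = (1/(1.01·√(2π)))·exp(−(2.7−1.45)²/(2·1.01²)) = 0.394992·exp(-0.76586) = 0.183646
  f_2 = (1/(1.01·√(2π)))·exp(−(2.7−4.59)²/(2·1.01²)) = 0.394992·exp(-1.75086) = 0.0685805
  f_3 = (1/(1.01·√(2π)))·exp(−(2.7−7.44)²/(2·1.01²)) = 0.394992·exp(-11.01245) = 6.51542e-06
  f_4 = (1/(1.01·√(2π)))·exp(−(2.7−8.65)²/(2·1.01²)) = 0.394992·exp(-17.35247) = 1.1495e-08
Weight by the priors:
  π_1·f_1 = 0.07 × 0.183646 = 0.0128552
  π_2·f_2 = 0.25 × 0.0685805 = 0.0171451
  π_3·f_3 = 0.50 × 6.51542e-06 = 3.25771e-06
  π_4·f_4 = 0.18 × 1.1495e-08 = 2.0691e-09
Normaliser: 0.0128552 + 0.0171451 + 3.25771e-06 + 2.0691e-09 = 0.0300036
P(Population 1 | x) = 0.0128552 / 0.0300036 ≈ 0.428

0.428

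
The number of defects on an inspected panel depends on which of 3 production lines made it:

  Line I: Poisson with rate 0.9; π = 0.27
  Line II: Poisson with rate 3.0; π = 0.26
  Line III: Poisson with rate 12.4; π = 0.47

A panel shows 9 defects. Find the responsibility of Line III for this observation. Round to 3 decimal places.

Posterior ∝ prior × likelihood, so P(k | x) ∝ π_k f_k(x); normalise over all components.
Evaluate each component's likelihood at the observed value:
  f_I = 4.34065e-07
  f_II = 0.0027005
  f_III = 0.0786648
Unnormalised posteriors:
  π_I·f_I = 0.27 × 4.34065e-07 = 1.17197e-07
  π_II·f_II = 0.26 × 0.0027005 = 0.000702131
  π_III·f_III = 0.47 × 0.0786648 = 0.0369725
Sum: 1.17197e-07 + 0.000702131 + 0.0369725 = 0.0376747
Responsibility of Line III: 0.0369725 / 0.0376747 ≈ 0.981

0.981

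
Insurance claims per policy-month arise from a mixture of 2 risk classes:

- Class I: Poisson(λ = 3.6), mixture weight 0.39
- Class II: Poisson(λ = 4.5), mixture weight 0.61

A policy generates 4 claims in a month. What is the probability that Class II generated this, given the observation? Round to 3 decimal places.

0.608

Apply Bayes' rule: the posterior for each component is proportional to its prior times its likelihood at x.
Evaluate each component's likelihood at the observed value:
  p_I = e^(−3.6)·3.6^4/4! = 0.191222
  p_II = e^(−4.5)·4.5^4/4! = 0.189808
Multiply by the mixture weights:
  π_I·p_I = 0.39 × 0.191222 = 0.0745767
  π_II·p_II = 0.61 × 0.189808 = 0.115783
Marginal: 0.0745767 + 0.115783 = 0.190359
P(Class II | x) ≈ 0.608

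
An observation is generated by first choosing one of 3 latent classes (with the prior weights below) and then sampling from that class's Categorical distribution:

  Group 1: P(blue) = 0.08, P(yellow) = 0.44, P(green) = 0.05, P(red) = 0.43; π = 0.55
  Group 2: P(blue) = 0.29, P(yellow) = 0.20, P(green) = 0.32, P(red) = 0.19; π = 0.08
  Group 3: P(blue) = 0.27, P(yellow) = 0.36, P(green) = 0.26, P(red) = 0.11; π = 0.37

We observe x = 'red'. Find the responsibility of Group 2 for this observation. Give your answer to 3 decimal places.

0.052

P(component k | x) = π_k·f_k(x) / marginal(x), where marginal(x) = Σ_j π_j·f_j(x).
Component likelihoods at x = 'red':
  L_1 = P(red | comp) = 0.43
  L_2 = P(red | comp) = 0.19
  L_3 = P(red | comp) = 0.11
Multiply by the mixture weights:
  π_1·L_1 = 0.55 × 0.43 = 0.2365
  π_2·L_2 = 0.08 × 0.19 = 0.0152
  π_3·L_3 = 0.37 × 0.11 = 0.0407
Normaliser: 0.2365 + 0.0152 + 0.0407 = 0.2924
Responsibility of Group 2: 0.0152 / 0.2924 ≈ 0.052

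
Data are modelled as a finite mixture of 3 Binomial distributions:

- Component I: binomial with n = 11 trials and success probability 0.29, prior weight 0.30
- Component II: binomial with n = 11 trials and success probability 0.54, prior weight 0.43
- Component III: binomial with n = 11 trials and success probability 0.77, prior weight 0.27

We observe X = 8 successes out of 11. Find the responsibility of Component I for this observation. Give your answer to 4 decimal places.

By Bayes' theorem, P(k | x) = w_k f_k(x) / Σ_j w_j f_j(x).
Binomial probabilities:
  f_I = C(11,8)·0.29^8·0.71^3 = 165·5.00246e-05·0.357911 = 0.00295422
  f_II = C(11,8)·0.54^8·0.46^3 = 165·0.0072302·0.097336 = 0.11612
  f_III = C(11,8)·0.77^8·0.23^3 = 165·0.123574·0.012167 = 0.248081
Prior × likelihood for each component:
  w_I·f_I = 0.30 × 0.00295422 = 0.000886266
  w_II·f_II = 0.43 × 0.11612 = 0.0499317
  w_III·f_III = 0.27 × 0.248081 = 0.0669818
Evidence: 0.000886266 + 0.0499317 + 0.0669818 = 0.1178
P(Component I | x) ≈ 0.0075

0.0075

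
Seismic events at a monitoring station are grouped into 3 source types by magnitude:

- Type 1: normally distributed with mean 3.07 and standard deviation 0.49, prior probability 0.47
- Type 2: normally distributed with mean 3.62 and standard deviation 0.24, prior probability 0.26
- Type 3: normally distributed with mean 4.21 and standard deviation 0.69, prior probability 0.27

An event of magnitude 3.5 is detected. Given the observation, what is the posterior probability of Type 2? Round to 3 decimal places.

Apply Bayes' rule: the posterior for each component is proportional to its prior times its likelihood at x.
Normal densities:
  p_1 = (1/(0.49·√(2π)))·exp(−(3.5−3.07)²/(2·0.49²)) = 0.814168·exp(-0.38505) = 0.553975
  p_2 = (1/(0.24·√(2π)))·exp(−(3.5−3.62)²/(2·0.24²)) = 1.662260·exp(-0.12500) = 1.46694
  p_3 = (1/(0.69·√(2π)))·exp(−(3.5−4.21)²/(2·0.69²)) = 0.578177·exp(-0.52941) = 0.34052
Prior × likelihood for each component:
  w_1·p_1 = 0.47 × 0.553975 = 0.260368
  w_2·p_2 = 0.26 × 1.46694 = 0.381404
  w_3·p_3 = 0.27 × 0.34052 = 0.0919405
Denominator: 0.260368 + 0.381404 + 0.0919405 = 0.733713
P(Type 2 | 3.5) ≈ 0.520

0.520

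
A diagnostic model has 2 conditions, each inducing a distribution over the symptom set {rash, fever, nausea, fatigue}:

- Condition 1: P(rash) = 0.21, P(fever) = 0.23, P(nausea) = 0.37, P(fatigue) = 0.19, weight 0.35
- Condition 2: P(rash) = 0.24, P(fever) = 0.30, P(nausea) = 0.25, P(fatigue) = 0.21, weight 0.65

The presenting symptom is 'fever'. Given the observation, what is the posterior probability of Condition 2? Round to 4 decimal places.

0.7078

Apply Bayes' rule: the posterior for each component is proportional to its prior times its likelihood at x.
Categorical probabilities:
  L_1 = P(fever | comp) = 0.23
  L_2 = P(fever | comp) = 0.30
Prior × likelihood for each component:
  π_1·L_1 = 0.35 × 0.23 = 0.0805
  π_2·L_2 = 0.65 × 0.3 = 0.195
Marginal: 0.0805 + 0.195 = 0.2755
So the posterior for Condition 2 is 0.195 / 0.2755 ≈ 0.7078.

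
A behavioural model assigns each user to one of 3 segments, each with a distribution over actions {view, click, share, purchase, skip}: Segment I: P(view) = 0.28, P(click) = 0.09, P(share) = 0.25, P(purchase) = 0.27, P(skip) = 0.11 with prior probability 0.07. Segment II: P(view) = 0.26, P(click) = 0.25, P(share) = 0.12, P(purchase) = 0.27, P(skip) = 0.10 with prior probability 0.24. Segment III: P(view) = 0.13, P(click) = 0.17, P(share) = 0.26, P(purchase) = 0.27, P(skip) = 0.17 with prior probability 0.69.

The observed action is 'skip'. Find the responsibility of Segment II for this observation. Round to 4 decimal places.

0.1611

The responsibility of component k is P(Z=k) f_k(x) divided by Σ_j P(Z=j) f_j(x).
Component likelihoods at x = 'skip':
  f_I = 0.11
  f_II = 0.1
  f_III = 0.17
Weight by the priors:
  P(Z=I)·f_I = 0.07 × 0.11 = 0.0077
  P(Z=II)·f_II = 0.24 × 0.1 = 0.024
  P(Z=III)·f_III = 0.69 × 0.17 = 0.1173
Evidence: 0.0077 + 0.024 + 0.1173 = 0.149
Responsibility of Segment II: 0.024 / 0.149 ≈ 0.1611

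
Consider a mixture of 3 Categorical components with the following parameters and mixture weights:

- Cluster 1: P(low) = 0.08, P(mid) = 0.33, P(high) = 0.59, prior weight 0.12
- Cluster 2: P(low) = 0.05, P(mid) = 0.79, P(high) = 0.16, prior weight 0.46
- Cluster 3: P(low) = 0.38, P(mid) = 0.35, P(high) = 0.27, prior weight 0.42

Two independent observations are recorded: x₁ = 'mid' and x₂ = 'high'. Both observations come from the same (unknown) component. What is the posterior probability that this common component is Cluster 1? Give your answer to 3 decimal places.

0.193

Apply Bayes' rule: the posterior for each component is proportional to its prior times its likelihood at x.
Since both observations come from the same component, the likelihood for component k is f_k(x₁)·f_k(x₂).
  f_1 = [P(mid | comp) = 0.33] × [0.59] = 0.1947
  f_2 = [P(mid | comp) = 0.79] × [0.16] = 0.1264
  f_3 = [P(mid | comp) = 0.35] × [0.27] = 0.0945
Multiply by the mixture weights:
  π_1·f_1 = 0.12 × 0.1947 = 0.023364
  π_2·f_2 = 0.46 × 0.1264 = 0.058144
  π_3·f_3 = 0.42 × 0.0945 = 0.03969
Marginal: 0.023364 + 0.058144 + 0.03969 = 0.121198
P(Cluster 1 | x₁,x₂) ≈ 0.193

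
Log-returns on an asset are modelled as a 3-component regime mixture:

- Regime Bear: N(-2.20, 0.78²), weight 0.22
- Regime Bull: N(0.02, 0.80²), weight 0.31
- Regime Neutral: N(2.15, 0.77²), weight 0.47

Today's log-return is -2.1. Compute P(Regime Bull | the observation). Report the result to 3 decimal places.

P(component k | x) = π_k·f_k(x) / marginal(x), where marginal(x) = Σ_j π_j·f_j(x).
Normal densities:
  L_Bear = (1/(0.78·√(2π)))·exp(−(-2.1−-2.20)²/(2·0.78²)) = 0.511464·exp(-0.00822) = 0.507278
  L_Bull = (1/(0.80·√(2π)))·exp(−(-2.1−0.02)²/(2·0.80²)) = 0.498678·exp(-3.51125) = 0.0148903
  L_Neutral = (1/(0.77·√(2π)))·exp(−(-2.1−2.15)²/(2·0.77²)) = 0.518107·exp(-15.23233) = 1.25632e-07
Unnormalised posteriors:
  π_Bear·L_Bear = 0.22 × 0.507278 = 0.111601
  π_Bull·L_Bull = 0.31 × 0.0148903 = 0.00461599
  π_Neutral·L_Neutral = 0.47 × 1.25632e-07 = 5.90472e-08
Sum: 0.111601 + 0.00461599 + 5.90472e-08 = 0.116217
So the posterior for Regime Bull is 0.00461599 / 0.116217 ≈ 0.040.

0.040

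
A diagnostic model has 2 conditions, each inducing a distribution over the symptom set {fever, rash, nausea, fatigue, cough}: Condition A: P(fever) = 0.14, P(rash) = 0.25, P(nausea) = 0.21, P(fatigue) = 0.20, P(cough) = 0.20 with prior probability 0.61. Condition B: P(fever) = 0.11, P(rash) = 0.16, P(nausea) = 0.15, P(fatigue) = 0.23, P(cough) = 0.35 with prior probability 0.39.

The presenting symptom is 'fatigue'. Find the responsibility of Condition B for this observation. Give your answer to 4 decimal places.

0.4237

Posterior ∝ prior × likelihood, so P(k | x) ∝ π_k f_k(x); normalise over all components.
Evaluate each component's likelihood at the observed value:
  L_A = P(fatigue | comp) = 0.20
  L_B = P(fatigue | comp) = 0.23
Prior × likelihood for each component:
  π_A·L_A = 0.61 × 0.2 = 0.122
  π_B·L_B = 0.39 × 0.23 = 0.0897
Evidence: 0.122 + 0.0897 = 0.2117
P(Condition B | 'fatigue') ≈ 0.4237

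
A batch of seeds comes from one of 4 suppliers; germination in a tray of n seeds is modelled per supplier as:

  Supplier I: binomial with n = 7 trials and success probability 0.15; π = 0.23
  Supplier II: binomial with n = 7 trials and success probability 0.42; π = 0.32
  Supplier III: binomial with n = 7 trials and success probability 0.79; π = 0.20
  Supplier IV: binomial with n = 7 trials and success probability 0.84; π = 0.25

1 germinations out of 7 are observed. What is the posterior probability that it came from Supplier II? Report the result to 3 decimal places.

By Bayes' theorem, P(k | x) = π_k f_k(x) / Σ_j π_j f_j(x).
Component likelihoods at x = 1 germinations out of 7:
  L_I = 0.396007
  L_II = 0.111922
  L_III = 0.000474287
  L_IV = 9.865e-05
Prior × likelihood for each component:
  π_I·L_I = 0.23 × 0.396007 = 0.0910816
  π_II·L_II = 0.32 × 0.111922 = 0.035815
  π_III·L_III = 0.20 × 0.000474287 = 9.48573e-05
  π_IV·L_IV = 0.25 × 9.865e-05 = 2.46625e-05
Sum: 0.0910816 + 0.035815 + 9.48573e-05 + 2.46625e-05 = 0.127016
P(Supplier II | the observation) = 0.035815 / 0.127016 ≈ 0.282

0.282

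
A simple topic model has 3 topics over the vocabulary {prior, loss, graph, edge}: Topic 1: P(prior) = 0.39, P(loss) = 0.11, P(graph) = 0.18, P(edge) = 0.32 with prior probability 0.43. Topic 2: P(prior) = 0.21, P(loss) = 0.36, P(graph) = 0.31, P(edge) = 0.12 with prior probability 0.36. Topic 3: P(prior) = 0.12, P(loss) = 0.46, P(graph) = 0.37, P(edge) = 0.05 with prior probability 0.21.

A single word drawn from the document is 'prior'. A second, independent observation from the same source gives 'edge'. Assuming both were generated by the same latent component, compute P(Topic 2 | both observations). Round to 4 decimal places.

0.1418

Apply Bayes' rule: the posterior for each component is proportional to its prior times its likelihood at x.
Since both observations come from the same component, the likelihood for component k is f_k(x₁)·f_k(x₂).
  L_1 = [P(prior | comp) = 0.39] × [0.32] = 0.1248
  L_2 = [P(prior | comp) = 0.21] × [0.12] = 0.0252
  L_3 = [P(prior | comp) = 0.12] × [0.05] = 0.006
Multiply by the mixture weights:
  π_1·L_1 = 0.43 × 0.1248 = 0.053664
  π_2·L_2 = 0.36 × 0.0252 = 0.009072
  π_3·L_3 = 0.21 × 0.006 = 0.00126
Marginal: 0.053664 + 0.009072 + 0.00126 = 0.063996
P(Topic 2 | x) ≈ 0.1418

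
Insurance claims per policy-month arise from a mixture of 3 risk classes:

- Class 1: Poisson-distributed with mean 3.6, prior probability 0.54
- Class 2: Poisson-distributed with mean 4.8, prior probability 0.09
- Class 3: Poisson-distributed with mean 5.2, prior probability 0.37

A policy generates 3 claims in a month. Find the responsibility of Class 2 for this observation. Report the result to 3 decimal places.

0.077

By Bayes' theorem, P(k | x) = π_k f_k(x) / Σ_j π_j f_j(x).
Poisson probabilities:
  L_1 = 0.212469
  L_2 = 0.151691
  L_3 = 0.129279
Prior × likelihood for each component:
  π_1·L_1 = 0.54 × 0.212469 = 0.114733
  π_2·L_2 = 0.09 × 0.151691 = 0.0136522
  π_3·L_3 = 0.37 × 0.129279 = 0.0478332
Normaliser: 0.114733 + 0.0136522 + 0.0478332 = 0.176219
So the posterior for Class 2 is 0.0136522 / 0.176219 ≈ 0.077.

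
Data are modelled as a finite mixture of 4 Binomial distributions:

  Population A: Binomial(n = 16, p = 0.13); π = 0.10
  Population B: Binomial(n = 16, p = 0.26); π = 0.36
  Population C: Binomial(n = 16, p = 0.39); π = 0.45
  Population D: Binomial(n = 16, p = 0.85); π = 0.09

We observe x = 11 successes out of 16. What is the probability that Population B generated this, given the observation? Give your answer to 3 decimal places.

The responsibility of component k is π_k f_k(x) divided by Σ_j π_j f_j(x).
Component likelihoods at x = 11 successes out of 16:
  L_A = C(16,11)·0.13^11·0.87^5 = 4368·1.79216e-10·0.498421 = 3.90172e-07
  L_B = C(16,11)·0.26^11·0.74^5 = 4368·3.67034e-07·0.221901 = 0.000355753
  L_C = C(16,11)·0.39^11·0.61^5 = 4368·3.17476e-05·0.0844596 = 0.0117123
  L_D = C(16,11)·0.85^11·0.15^5 = 4368·0.167343·7.59375e-05 = 0.0555069
Multiply by the mixture weights:
  π_A·L_A = 0.10 × 3.90172e-07 = 3.90172e-08
  π_B·L_B = 0.36 × 0.000355753 = 0.000128071
  π_C·L_C = 0.45 × 0.0117123 = 0.00527054
  π_D·L_D = 0.09 × 0.0555069 = 0.00499562
Marginal: 3.90172e-08 + 0.000128071 + 0.00527054 + 0.00499562 = 0.0103943
P(Population B | the observation) ≈ 0.012

0.012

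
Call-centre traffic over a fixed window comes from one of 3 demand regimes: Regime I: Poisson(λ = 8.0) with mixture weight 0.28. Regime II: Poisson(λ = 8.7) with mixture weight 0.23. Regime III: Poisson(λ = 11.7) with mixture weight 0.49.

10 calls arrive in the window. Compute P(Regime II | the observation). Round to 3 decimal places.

The responsibility of component k is w_k f_k(x) divided by Σ_j w_j f_j(x).
Poisson probabilities:
  p_I = e^(−8.0)·8.0^10/10! = 0.0992615
  p_II = e^(−8.7)·8.7^10/10! = 0.114043
  p_III = e^(−11.7)·11.7^10/10! = 0.109863
Weight by the priors:
  w_I·p_I = 0.28 × 0.0992615 = 0.0277932
  w_II·p_II = 0.23 × 0.114043 = 0.0262298
  w_III·p_III = 0.49 × 0.109863 = 0.0538327
Marginal: 0.0277932 + 0.0262298 + 0.0538327 = 0.107856
P(Regime II | x) = 0.0262298 / 0.107856 ≈ 0.243

0.243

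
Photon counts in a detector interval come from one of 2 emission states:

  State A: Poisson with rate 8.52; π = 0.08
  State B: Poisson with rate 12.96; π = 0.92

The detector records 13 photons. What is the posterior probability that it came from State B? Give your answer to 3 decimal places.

0.969

By Bayes' theorem, P(k | x) = P(Z=k) f_k(x) / Σ_j P(Z=j) f_j(x).
Evaluate each component's likelihood at the observed value:
  L_A = e^(−8.52)·8.52^13/13! = 0.039925
  L_B = e^(−12.96)·12.96^13/13! = 0.109933
Weight by the priors:
  P(Z=A)·L_A = 0.08 × 0.039925 = 0.003194
  P(Z=B)·L_B = 0.92 × 0.109933 = 0.101138
Evidence: 0.003194 + 0.101138 = 0.104332
So the posterior for State B is 0.101138 / 0.104332 ≈ 0.969.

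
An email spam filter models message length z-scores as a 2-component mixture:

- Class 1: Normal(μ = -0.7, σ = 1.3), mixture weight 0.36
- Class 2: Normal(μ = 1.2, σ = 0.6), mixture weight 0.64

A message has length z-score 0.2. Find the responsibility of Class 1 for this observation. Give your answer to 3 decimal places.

0.450

Posterior ∝ prior × likelihood, so P(k | x) ∝ π_k f_k(x); normalise over all components.
Normal densities:
  p_1 = 0.241485
  p_2 = 0.165795
Prior × likelihood for each component:
  π_1·p_1 = 0.36 × 0.241485 = 0.0869346
  π_2·p_2 = 0.64 × 0.165795 = 0.106109
Normaliser: 0.0869346 + 0.106109 = 0.193044
So the posterior for Class 1 is 0.0869346 / 0.193044 ≈ 0.450.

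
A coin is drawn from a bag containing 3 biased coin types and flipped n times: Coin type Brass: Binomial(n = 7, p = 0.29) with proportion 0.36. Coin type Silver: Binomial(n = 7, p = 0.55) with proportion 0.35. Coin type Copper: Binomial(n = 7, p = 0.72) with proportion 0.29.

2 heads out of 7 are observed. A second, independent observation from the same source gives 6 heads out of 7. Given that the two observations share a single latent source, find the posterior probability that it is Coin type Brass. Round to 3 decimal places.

By Bayes' theorem, P(k | x) = π_k f_k(x) / Σ_j π_j f_j(x).
Since both observations come from the same component, the likelihood for component k is f_k(x₁)·f_k(x₂).
  f_Brass = [C(7,2)·0.29^2·0.71^5 = 21·0.0841·0.180423 = 0.318645] × [0.00295627] = 0.000942001
  f_Silver = [C(7,2)·0.55^2·0.45^5 = 21·0.3025·0.0184528 = 0.117221] × [0.087194] = 0.010221
  f_Copper = [C(7,2)·0.72^2·0.28^5 = 21·0.5184·0.00172104 = 0.0187359] × [0.273056] = 0.00511594
Prior × likelihood for each component:
  π_Brass·f_Brass = 0.36 × 0.000942001 = 0.00033912
  π_Silver·f_Silver = 0.35 × 0.010221 = 0.00357735
  π_Copper·f_Copper = 0.29 × 0.00511594 = 0.00148362
Normaliser: 0.00033912 + 0.00357735 + 0.00148362 = 0.0054001
Responsibility of Coin type Brass: 0.00033912 / 0.0054001 ≈ 0.063

0.063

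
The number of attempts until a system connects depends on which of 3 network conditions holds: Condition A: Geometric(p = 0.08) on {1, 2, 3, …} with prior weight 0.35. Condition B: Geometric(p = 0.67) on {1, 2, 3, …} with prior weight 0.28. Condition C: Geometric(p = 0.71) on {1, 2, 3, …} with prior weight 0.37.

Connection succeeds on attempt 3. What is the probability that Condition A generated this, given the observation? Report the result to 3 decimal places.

By Bayes' theorem, P(k | x) = π_k f_k(x) / Σ_j π_j f_j(x).
Geometric probabilities:
  p_A = 0.067712
  p_B = 0.072963
  p_C = 0.059711
Unnormalised posteriors:
  π_A·p_A = 0.35 × 0.067712 = 0.0236992
  π_B·p_B = 0.28 × 0.072963 = 0.0204296
  π_C·p_C = 0.37 × 0.059711 = 0.0220931
Normaliser: 0.0236992 + 0.0204296 + 0.0220931 = 0.0662219
P(Condition A | the observation) = 0.0236992 / 0.0662219 ≈ 0.358

0.358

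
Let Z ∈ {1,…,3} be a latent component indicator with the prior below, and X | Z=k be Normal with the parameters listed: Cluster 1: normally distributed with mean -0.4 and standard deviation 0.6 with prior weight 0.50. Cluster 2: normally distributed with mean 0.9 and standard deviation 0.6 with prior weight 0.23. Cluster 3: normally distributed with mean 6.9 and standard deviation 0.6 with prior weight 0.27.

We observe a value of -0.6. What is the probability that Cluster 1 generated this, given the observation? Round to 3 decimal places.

Apply Bayes' rule: the posterior for each component is proportional to its prior times its likelihood at x.
Evaluate each component's likelihood at the observed value:
  p_1 = 0.628972
  p_2 = 0.0292138
  p_3 = 7.82533e-35
Weight by the priors:
  π_1·p_1 = 0.50 × 0.628972 = 0.314486
  π_2·p_2 = 0.23 × 0.0292138 = 0.00671918
  π_3·p_3 = 0.27 × 7.82533e-35 = 2.11284e-35
Evidence: 0.314486 + 0.00671918 + 2.11284e-35 = 0.321205
P(Cluster 1 | data) ≈ 0.979

0.979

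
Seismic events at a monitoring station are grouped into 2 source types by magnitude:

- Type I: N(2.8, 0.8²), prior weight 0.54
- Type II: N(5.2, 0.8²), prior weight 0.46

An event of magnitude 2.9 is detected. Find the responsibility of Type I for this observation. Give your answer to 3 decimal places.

0.986

The responsibility of component k is π_k f_k(x) divided by Σ_j π_j f_j(x).
Evaluate each component's likelihood at the observed value:
  f_I = 0.494797
  f_II = 0.00799765
Weight by the priors:
  π_I·f_I = 0.54 × 0.494797 = 0.26719
  π_II·f_II = 0.46 × 0.00799765 = 0.00367892
Sum: 0.26719 + 0.00367892 = 0.270869
So the posterior for Type I is 0.26719 / 0.270869 ≈ 0.986.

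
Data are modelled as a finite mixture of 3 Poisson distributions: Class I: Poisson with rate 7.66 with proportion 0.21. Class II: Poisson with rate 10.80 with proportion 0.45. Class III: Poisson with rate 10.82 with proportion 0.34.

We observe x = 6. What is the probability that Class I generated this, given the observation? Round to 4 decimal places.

0.4397

P(component k | x) = π_k·f_k(x) / marginal(x), where marginal(x) = Σ_j π_j·f_j(x).
Component likelihoods at x = 6:
  p_I = e^(−7.66)·7.66^6/6! = 0.132234
  p_II = e^(−10.80)·10.80^6/6! = 0.0449603
  p_III = e^(−10.82)·10.82^6/6! = 0.044562
Unnormalised posteriors:
  π_I·p_I = 0.21 × 0.132234 = 0.0277692
  π_II·p_II = 0.45 × 0.0449603 = 0.0202322
  π_III·p_III = 0.34 × 0.044562 = 0.0151511
Normaliser: 0.0277692 + 0.0202322 + 0.0151511 = 0.0631525
So the posterior for Class I is 0.0277692 / 0.0631525 ≈ 0.4397.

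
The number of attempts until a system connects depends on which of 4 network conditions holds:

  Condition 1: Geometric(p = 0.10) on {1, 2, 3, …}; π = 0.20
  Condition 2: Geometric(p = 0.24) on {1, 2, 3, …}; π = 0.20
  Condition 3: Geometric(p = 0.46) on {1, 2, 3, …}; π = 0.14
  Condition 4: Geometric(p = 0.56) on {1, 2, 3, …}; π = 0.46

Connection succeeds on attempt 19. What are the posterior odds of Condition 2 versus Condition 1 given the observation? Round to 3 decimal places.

0.114

Only the two components matter; the odds are (π_i f_i(x)) / (π_j f_j(x)).
Evaluate each component's likelihood at the observed value:
  p_1 = 0.0150095
  p_2 = 0.00171734
  p_3 = 7.01206e-06
  p_4 = 2.13962e-07
0.000343468 / 0.00300189 ≈ 0.114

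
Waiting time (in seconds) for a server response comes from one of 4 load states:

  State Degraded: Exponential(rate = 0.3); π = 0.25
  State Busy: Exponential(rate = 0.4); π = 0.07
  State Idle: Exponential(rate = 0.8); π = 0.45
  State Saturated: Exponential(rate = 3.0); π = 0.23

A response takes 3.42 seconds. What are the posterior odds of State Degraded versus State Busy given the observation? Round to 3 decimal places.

The posterior odds equal the prior odds times the likelihood ratio: (w_i/w_j)·(f_i(x)/f_j(x)).
Exponential densities:
  f_Degraded = 0.3·e^(−0.3·3.42) = 0.3·e^(−1.0260) = 0.107531
  f_Busy = 0.4·e^(−0.4·3.42) = 0.4·e^(−1.3680) = 0.101846
  f_Idle = 0.8·e^(−0.8·3.42) = 0.8·e^(−2.7360) = 0.0518633
  f_Saturated = 3.0·e^(−3.0·3.42) = 3.0·e^(−10.2600) = 0.000105017
0.0268828 / 0.00712924 ≈ 3.771

3.771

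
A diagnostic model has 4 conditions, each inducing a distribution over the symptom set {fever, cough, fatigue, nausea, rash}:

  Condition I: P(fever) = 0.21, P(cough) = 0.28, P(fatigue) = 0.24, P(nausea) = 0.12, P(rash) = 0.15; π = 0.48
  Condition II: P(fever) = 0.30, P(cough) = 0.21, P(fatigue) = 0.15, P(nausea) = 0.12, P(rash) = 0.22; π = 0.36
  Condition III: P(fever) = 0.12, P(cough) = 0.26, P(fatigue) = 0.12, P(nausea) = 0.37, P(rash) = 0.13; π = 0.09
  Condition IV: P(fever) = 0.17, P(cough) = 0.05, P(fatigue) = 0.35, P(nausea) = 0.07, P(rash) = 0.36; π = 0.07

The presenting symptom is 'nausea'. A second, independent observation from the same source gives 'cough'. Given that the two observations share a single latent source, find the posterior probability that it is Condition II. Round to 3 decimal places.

By Bayes' theorem, P(k | x) = π_k f_k(x) / Σ_j π_j f_j(x).
Since both observations come from the same component, the likelihood for component k is f_k(x₁)·f_k(x₂).
  L_I = [0.12] × [0.28] = 0.0336
  L_II = [0.12] × [0.21] = 0.0252
  L_III = [0.37] × [0.26] = 0.0962
  L_IV = [0.07] × [0.05] = 0.0035
Unnormalised posteriors:
  π_I·L_I = 0.48 × 0.0336 = 0.016128
  π_II·L_II = 0.36 × 0.0252 = 0.009072
  π_III·L_III = 0.09 × 0.0962 = 0.008658
  π_IV·L_IV = 0.07 × 0.0035 = 0.000245
Normaliser: 0.016128 + 0.009072 + 0.008658 + 0.000245 = 0.034103
Responsibility of Condition II: 0.009072 / 0.034103 ≈ 0.266

0.266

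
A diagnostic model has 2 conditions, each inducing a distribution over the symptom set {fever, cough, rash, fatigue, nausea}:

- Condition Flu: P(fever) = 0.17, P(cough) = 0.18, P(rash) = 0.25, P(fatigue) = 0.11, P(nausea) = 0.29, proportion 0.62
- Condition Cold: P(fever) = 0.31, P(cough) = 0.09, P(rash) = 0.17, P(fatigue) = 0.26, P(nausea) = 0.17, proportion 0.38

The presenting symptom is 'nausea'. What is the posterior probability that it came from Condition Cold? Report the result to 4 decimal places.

Posterior ∝ prior × likelihood, so P(k | x) ∝ π_k f_k(x); normalise over all components.
Categorical probabilities:
  p_Flu = 0.29
  p_Cold = 0.17
Prior × likelihood for each component:
  π_Flu·p_Flu = 0.62 × 0.29 = 0.1798
  π_Cold·p_Cold = 0.38 × 0.17 = 0.0646
Denominator: 0.1798 + 0.0646 = 0.2444
P(Condition Cold | x) = 0.0646 / 0.2444 ≈ 0.2643

0.2643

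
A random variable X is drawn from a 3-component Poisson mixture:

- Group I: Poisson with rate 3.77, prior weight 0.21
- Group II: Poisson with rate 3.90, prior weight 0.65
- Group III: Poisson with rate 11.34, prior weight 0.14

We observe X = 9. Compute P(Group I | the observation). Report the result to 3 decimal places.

Posterior ∝ prior × likelihood, so P(k | x) ∝ w_k f_k(x); normalise over all components.
Poisson probabilities:
  p_I = e^(−3.77)·3.77^9/9! = 0.0097728
  p_II = e^(−3.90)·3.90^9/9! = 0.0116431
  p_III = e^(−11.34)·11.34^9/9! = 0.101591
Unnormalised posteriors:
  w_I·p_I = 0.21 × 0.0097728 = 0.00205229
  w_II·p_II = 0.65 × 0.0116431 = 0.00756804
  w_III·p_III = 0.14 × 0.101591 = 0.0142227
Normaliser: 0.00205229 + 0.00756804 + 0.0142227 = 0.0238431
So the posterior for Group I is 0.00205229 / 0.0238431 ≈ 0.086.

0.086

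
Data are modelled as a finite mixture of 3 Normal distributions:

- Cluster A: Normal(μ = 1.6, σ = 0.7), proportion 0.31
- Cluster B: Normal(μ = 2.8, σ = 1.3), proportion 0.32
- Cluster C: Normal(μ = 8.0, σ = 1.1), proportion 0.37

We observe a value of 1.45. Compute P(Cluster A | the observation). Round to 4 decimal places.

0.7509

The responsibility of component k is π_k f_k(x) divided by Σ_j π_j f_j(x).
Component likelihoods at x = 1.45:
  f_A = 0.556982
  f_B = 0.178976
  f_C = 7.2479e-09
Multiply by the mixture weights:
  π_A·f_A = 0.31 × 0.556982 = 0.172664
  π_B·f_B = 0.32 × 0.178976 = 0.0572723
  π_C·f_C = 0.37 × 7.2479e-09 = 2.68172e-09
Normaliser: 0.172664 + 0.0572723 + 2.68172e-09 = 0.229937
Responsibility of Cluster A: 0.172664 / 0.229937 ≈ 0.7509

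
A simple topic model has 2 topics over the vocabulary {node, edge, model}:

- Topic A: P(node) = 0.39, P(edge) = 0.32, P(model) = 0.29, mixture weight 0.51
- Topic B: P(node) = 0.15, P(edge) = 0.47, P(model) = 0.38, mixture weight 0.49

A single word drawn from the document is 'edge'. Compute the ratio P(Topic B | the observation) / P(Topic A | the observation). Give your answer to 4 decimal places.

1.4112

Only the two components matter; the odds are (π_i f_i(x)) / (π_j f_j(x)).
Categorical probabilities:
  L_A = P(edge | comp) = 0.32
  L_B = P(edge | comp) = 0.47
Odds = (0.49/0.51) × (0.47/0.32) = 0.960784 × 1.46875 ≈ 1.4112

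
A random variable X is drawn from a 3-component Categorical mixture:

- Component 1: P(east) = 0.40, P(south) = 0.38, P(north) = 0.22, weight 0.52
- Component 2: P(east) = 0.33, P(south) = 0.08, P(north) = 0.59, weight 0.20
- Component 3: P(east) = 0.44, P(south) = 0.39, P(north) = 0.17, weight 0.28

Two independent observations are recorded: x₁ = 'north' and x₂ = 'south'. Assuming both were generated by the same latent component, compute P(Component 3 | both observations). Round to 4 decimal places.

Apply Bayes' rule: the posterior for each component is proportional to its prior times its likelihood at x.
Since both observations come from the same component, the likelihood for component k is f_k(x₁)·f_k(x₂).
  p_1 = [P(north | comp) = 0.22] × [0.38] = 0.0836
  p_2 = [P(north | comp) = 0.59] × [0.08] = 0.0472
  p_3 = [P(north | comp) = 0.17] × [0.39] = 0.0663
Prior × likelihood for each component:
  P(Z=1)·p_1 = 0.52 × 0.0836 = 0.043472
  P(Z=2)·p_2 = 0.20 × 0.0472 = 0.00944
  P(Z=3)·p_3 = 0.28 × 0.0663 = 0.018564
Evidence: 0.043472 + 0.00944 + 0.018564 = 0.071476
So the posterior for Component 3 is 0.018564 / 0.071476 ≈ 0.2597.

0.2597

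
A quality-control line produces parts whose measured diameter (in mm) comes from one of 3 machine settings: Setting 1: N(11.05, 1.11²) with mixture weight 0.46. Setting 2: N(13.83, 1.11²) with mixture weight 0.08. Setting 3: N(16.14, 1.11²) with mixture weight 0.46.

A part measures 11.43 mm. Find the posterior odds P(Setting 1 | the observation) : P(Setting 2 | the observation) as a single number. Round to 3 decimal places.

Posterior odds = (w_i f_i(x)) / (w_j f_j(x)); the normalising sum cancels.
Evaluate each component's likelihood at the observed value:
  L_1 = 0.338952
  L_2 = 0.0347085
  L_3 = 4.42412e-05
0.155918 / 0.00277668 ≈ 56.153

56.153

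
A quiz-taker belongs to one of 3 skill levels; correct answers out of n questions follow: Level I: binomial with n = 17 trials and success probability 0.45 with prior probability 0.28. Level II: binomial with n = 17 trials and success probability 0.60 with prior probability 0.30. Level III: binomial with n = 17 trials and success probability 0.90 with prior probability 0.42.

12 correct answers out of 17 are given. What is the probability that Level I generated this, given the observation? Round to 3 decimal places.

0.110

P(component k | x) = w_k·f_k(x) / marginal(x), where marginal(x) = Σ_j w_j·f_j(x).
Evaluate each component's likelihood at the observed value:
  L_I = C(17,12)·0.45^12·0.55^5 = 6188·6.89525e-05·0.0503284 = 0.021474
  L_II = C(17,12)·0.60^12·0.40^5 = 6188·0.00217678·0.01024 = 0.137932
  L_III = C(17,12)·0.90^12·0.10^5 = 6188·0.28243·1e-05 = 0.0174767
Multiply by the mixture weights:
  w_I·L_I = 0.28 × 0.021474 = 0.00601273
  w_II·L_II = 0.30 × 0.137932 = 0.0413796
  w_III·L_III = 0.42 × 0.0174767 = 0.00734023
Evidence: 0.00601273 + 0.0413796 + 0.00734023 = 0.0547326
P(Level I | x) = 0.00601273 / 0.0547326 ≈ 0.110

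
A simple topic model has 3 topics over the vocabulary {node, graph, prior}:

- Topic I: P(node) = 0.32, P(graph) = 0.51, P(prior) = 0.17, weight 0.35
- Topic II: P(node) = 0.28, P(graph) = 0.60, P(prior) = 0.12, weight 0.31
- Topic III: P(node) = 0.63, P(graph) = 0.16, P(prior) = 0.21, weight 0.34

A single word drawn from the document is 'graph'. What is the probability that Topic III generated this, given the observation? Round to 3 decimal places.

0.130

P(component k | x) = π_k·f_k(x) / marginal(x), where marginal(x) = Σ_j π_j·f_j(x).
Component likelihoods at x = 'graph':
  L_I = P(graph | comp) = 0.51
  L_II = P(graph | comp) = 0.60
  L_III = P(graph | comp) = 0.16
Multiply by the mixture weights:
  π_I·L_I = 0.35 × 0.51 = 0.1785
  π_II·L_II = 0.31 × 0.6 = 0.186
  π_III·L_III = 0.34 × 0.16 = 0.0544
Marginal: 0.1785 + 0.186 + 0.0544 = 0.4189
P(Topic III | the observation) = 0.0544 / 0.4189 ≈ 0.130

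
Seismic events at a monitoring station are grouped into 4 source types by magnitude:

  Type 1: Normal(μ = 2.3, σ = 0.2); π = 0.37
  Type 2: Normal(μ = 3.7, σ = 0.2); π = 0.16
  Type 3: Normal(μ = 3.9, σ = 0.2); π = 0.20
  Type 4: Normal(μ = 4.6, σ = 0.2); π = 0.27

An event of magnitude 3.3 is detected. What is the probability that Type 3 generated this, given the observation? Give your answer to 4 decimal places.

Posterior ∝ prior × likelihood, so P(k | x) ∝ w_k f_k(x); normalise over all components.
Component likelihoods at x = 3.3:
  p_1 = (1/(0.2·√(2π)))·exp(−(3.3−2.3)²/(2·0.2²)) = 1.994711·exp(-12.50000) = 7.4336e-06
  p_2 = (1/(0.2·√(2π)))·exp(−(3.3−3.7)²/(2·0.2²)) = 1.994711·exp(-2.00000) = 0.269955
  p_3 = (1/(0.2·√(2π)))·exp(−(3.3−3.9)²/(2·0.2²)) = 1.994711·exp(-4.50000) = 0.0221592
  p_4 = (1/(0.2·√(2π)))·exp(−(3.3−4.6)²/(2·0.2²)) = 1.994711·exp(-21.12500) = 1.33478e-09
Weight by the priors:
  w_1·p_1 = 0.37 × 7.4336e-06 = 2.75043e-06
  w_2·p_2 = 0.16 × 0.269955 = 0.0431928
  w_3·p_3 = 0.20 × 0.0221592 = 0.00443185
  w_4·p_4 = 0.27 × 1.33478e-09 = 3.6039e-10
Sum: 2.75043e-06 + 0.0431928 + 0.00443185 + 3.6039e-10 = 0.0476274
So the posterior for Type 3 is 0.00443185 / 0.0476274 ≈ 0.0931.

0.0931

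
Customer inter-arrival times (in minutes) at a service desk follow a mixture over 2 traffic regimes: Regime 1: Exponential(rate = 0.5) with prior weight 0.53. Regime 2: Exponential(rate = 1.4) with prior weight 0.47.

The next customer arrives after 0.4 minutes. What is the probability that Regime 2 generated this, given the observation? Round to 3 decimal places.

0.634

P(component k | x) = P(Z=k)·f_k(x) / marginal(x), where marginal(x) = Σ_j P(Z=j)·f_j(x).
Evaluate each component's likelihood at the observed value:
  p_1 = 0.5·e^(−0.5·0.4) = 0.5·e^(−0.2000) = 0.409365
  p_2 = 1.4·e^(−1.4·0.4) = 1.4·e^(−0.5600) = 0.799693
Multiply by the mixture weights:
  P(Z=1)·p_1 = 0.53 × 0.409365 = 0.216964
  P(Z=2)·p_2 = 0.47 × 0.799693 = 0.375856
Marginal: 0.216964 + 0.375856 = 0.592819
Responsibility of Regime 2: 0.375856 / 0.592819 ≈ 0.634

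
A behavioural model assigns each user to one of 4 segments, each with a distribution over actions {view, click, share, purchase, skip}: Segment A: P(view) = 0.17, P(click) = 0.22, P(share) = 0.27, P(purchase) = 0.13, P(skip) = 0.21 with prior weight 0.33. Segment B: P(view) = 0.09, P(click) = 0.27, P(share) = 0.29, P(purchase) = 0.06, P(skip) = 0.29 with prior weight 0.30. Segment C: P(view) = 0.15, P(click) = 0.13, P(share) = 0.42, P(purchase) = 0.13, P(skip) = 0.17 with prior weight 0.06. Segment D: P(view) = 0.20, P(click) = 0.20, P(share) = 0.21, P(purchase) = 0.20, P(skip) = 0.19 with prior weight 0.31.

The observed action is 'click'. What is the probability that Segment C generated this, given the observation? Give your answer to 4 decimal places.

0.0349

Apply Bayes' rule: the posterior for each component is proportional to its prior times its likelihood at x.
Categorical probabilities:
  f_A = 0.22
  f_B = 0.27
  f_C = 0.13
  f_D = 0.2
Unnormalised posteriors:
  π_A·f_A = 0.33 × 0.22 = 0.0726
  π_B·f_B = 0.30 × 0.27 = 0.081
  π_C·f_C = 0.06 × 0.13 = 0.0078
  π_D·f_D = 0.31 × 0.2 = 0.062
Sum: 0.0726 + 0.081 + 0.0078 + 0.062 = 0.2234
P(Segment C | the observation) = 0.0078 / 0.2234 ≈ 0.0349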